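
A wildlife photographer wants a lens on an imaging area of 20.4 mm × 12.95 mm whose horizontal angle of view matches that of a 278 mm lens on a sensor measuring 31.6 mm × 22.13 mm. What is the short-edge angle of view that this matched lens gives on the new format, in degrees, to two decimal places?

4.13°

Equal horizontal AOV ⇒ f₂ = f₁ · 20.4/31.6 = 278 × 0.64557 ≈ 179.4684 mm.
Short-edge AOV on the new format = 2·arctan(12.95 / (2 × 179.4684)) = 2·arctan(0.03608) ≈ 4.1325°.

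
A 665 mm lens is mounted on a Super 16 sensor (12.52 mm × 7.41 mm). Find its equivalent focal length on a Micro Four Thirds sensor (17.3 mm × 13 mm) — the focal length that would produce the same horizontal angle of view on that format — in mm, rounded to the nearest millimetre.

Equal angle of view means equal width/f ratio, so f₂ = f₁ · (width₂/width₁) = 665 × 17.3/12.52.
f₂ = 665 × 1.38179 ≈ 918.890 mm.

919 mm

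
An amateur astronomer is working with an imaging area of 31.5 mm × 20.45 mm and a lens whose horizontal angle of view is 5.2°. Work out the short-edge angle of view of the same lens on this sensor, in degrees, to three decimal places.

From the horizontal AOV: f = 31.5 / (2·tan(2.6°)) = 31.5 / 0.09082 ≈ 346.8419 mm.
Short-edge AOV = 2·arctan(20.45 / (2 × 346.8419)) = 2·arctan(0.02948) ≈ 3.3772°.

3.377°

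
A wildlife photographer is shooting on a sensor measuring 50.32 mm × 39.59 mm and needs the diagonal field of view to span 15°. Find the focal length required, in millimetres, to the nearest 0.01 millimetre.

243.17 mm

Sensor diagonal = √(50.32² + 39.59²) = √4099.4705 ≈ 64.0271 mm.
From α = 2·arctan(d/2f) we get f = d / (2·tan(α/2)).
With d = 64.0271 mm and α/2 = 7.5°, tan(α/2) ≈ 0.13165, so f ≈ 64.0271 / 0.26330 ≈ 243.1671 mm.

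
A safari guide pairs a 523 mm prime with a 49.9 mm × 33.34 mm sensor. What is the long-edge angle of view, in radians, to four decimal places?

Angle of view α = 2·arctan(w/2f) with w = 49.9 mm and f = 523 mm.
w/2f = 0.04771; arctan(0.04771) ≈ 0.0477 rad, so α ≈ 0.0953 rad.

0.0953 rad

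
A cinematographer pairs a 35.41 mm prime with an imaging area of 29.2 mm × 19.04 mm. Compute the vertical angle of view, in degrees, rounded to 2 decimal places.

30.10°

Angle of view α = 2·arctan(h/2f) with h = 19.04 mm and f = 35.41 mm.
h/2f = 0.26885; arctan(0.26885) ≈ 15.0482°, so α ≈ 30.0964°.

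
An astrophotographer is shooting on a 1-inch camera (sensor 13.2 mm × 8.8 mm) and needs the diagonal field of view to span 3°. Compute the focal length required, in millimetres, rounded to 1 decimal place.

302.9 mm

Sensor diagonal = √(13.2² + 8.8²) = √251.6800 ≈ 15.8644 mm.
From α = 2·arctan(d/2f) we get f = d / (2·tan(α/2)).
With d = 15.8644 mm and α/2 = 1.5°, tan(α/2) ≈ 0.02619, so f ≈ 15.8644 / 0.05237 ≈ 302.9190 mm.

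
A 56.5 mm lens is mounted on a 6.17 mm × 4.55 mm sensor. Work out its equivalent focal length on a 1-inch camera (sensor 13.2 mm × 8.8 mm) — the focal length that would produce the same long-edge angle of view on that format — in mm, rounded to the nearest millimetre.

121 mm

Equal angle of view means equal width/f ratio, so f₂ = f₁ · (width₂/width₁) = 56.5 × 13.2/6.17.
f₂ = 56.5 × 2.13938 ≈ 120.875 mm.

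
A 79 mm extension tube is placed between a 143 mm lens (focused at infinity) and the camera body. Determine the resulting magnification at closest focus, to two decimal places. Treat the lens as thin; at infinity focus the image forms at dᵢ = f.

The tube moves the image plane from f to f + e, so dᵢ = 143 + 79 = 222 mm. Focus is achieved when 1/f = 1/dₒ + 1/dᵢ, giving dₒ = 1/(1/f − 1/(f+e)).
Magnification m = dᵢ/dₒ = (f+e)·(1/f − 1/(f+e)) = e/f = 79/143 ≈ 0.5524.

0.55×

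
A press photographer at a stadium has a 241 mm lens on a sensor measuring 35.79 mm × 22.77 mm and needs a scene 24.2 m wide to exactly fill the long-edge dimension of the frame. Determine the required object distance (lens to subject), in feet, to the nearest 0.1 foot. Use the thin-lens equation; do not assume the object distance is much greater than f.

W: 24.2 m = 24200 mm.
Magnification m = w/W = dᵢ/dₒ; combined with 1/f = 1/dₒ + 1/dᵢ this gives dₒ = f·(1 + W/w).
dₒ = 241 mm × (1 + 24200/35.79) = 241 × 677.1665 ≈ 163197.133 mm = 163197.133/304.8 ft = 535.424 ft.

535.4 ft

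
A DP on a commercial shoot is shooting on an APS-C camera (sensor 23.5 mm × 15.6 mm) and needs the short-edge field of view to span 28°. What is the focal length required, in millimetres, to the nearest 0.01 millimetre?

31.28 mm

From α = 2·arctan(h/2f) we get f = h / (2·tan(α/2)).
With h = 15.6 mm and α/2 = 14°, tan(α/2) ≈ 0.24933, so f ≈ 15.6 / 0.49866 ≈ 31.2841 mm.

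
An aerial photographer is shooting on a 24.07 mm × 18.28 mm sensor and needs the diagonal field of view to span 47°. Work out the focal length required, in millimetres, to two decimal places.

Sensor diagonal = √(24.07² + 18.28²) = √913.5233 ≈ 30.2245 mm.
From α = 2·arctan(d/2f) we get f = d / (2·tan(α/2)).
With d = 30.2245 mm and α/2 = 23.5°, tan(α/2) ≈ 0.43481, so f ≈ 30.2245 / 0.86962 ≈ 34.7559 mm.

34.76 mm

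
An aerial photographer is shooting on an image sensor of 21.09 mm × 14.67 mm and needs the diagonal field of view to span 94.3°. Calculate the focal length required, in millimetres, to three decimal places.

11.916 mm

Sensor diagonal = √(21.09² + 14.67²) = √659.9970 ≈ 25.6904 mm.
From α = 2·arctan(d/2f) we get f = d / (2·tan(α/2)).
With d = 25.6904 mm and α/2 = 47.15°, tan(α/2) ≈ 1.07801, so f ≈ 25.6904 / 2.15603 ≈ 11.9156 mm.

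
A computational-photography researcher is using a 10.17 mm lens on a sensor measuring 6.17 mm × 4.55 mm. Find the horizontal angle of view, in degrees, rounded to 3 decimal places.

Angle of view α = 2·arctan(w/2f) with w = 6.17 mm and f = 10.17 mm.
w/2f = 0.30334; arctan(0.30334) ≈ 16.8748°, so α ≈ 33.7496°.

33.750°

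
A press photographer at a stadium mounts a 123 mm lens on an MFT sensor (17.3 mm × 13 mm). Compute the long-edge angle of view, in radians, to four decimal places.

Angle of view α = 2·arctan(w/2f) with w = 17.3 mm and f = 123 mm.
w/2f = 0.07033; arctan(0.07033) ≈ 0.0702 rad, so α ≈ 0.1404 rad.

0.1404 rad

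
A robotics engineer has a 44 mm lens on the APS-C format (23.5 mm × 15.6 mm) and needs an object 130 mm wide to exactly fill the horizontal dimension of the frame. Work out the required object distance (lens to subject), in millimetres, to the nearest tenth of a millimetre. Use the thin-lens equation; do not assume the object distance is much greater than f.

287.4 mm

Magnification m = w/W = dᵢ/dₒ; combined with 1/f = 1/dₒ + 1/dᵢ this gives dₒ = f·(1 + W/w).
dₒ = 44 mm × (1 + 130/23.5) = 44 × 6.5319 ≈ 287.404 mm.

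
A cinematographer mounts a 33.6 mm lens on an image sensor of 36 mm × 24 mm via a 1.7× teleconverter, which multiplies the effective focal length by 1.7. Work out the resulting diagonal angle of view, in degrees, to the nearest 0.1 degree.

Effective focal length f = 33.6 × 1.7 = 57.12 mm.
Sensor diagonal = √(36² + 24²) = √1872.0000 ≈ 43.2666 mm.
α = 2·arctan(43.267 / (2 × 57.12)) = 2·arctan(0.37873) ≈ 41.4868°.

41.5°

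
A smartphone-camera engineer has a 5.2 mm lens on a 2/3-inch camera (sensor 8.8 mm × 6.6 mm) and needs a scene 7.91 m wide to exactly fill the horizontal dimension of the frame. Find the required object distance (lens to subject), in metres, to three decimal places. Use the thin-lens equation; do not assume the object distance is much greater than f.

W: 7.91 m = 7910 mm.
Magnification m = w/W = dᵢ/dₒ; combined with 1/f = 1/dₒ + 1/dᵢ this gives dₒ = f·(1 + W/w).
dₒ = 5.2 mm × (1 + 7910/8.8) = 5.2 × 899.8636 ≈ 4679.291 mm = 4.67929 m.

4.679 m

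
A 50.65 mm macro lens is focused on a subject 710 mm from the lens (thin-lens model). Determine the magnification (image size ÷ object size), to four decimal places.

Thin lens: 1/f = 1/dₒ + 1/dᵢ → 1/dᵢ = 1/50.65 − 1/710 = 0.0183349 mm⁻¹, so dᵢ ≈ 54.5408 mm.
Magnification m = dᵢ/dₒ = 54.5408/710 ≈ 0.07682.

0.0768×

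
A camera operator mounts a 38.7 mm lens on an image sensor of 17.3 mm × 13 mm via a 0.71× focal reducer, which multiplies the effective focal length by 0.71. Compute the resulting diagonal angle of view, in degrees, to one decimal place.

Effective focal length f = 38.7 × 0.71 = 27.477 mm.
Sensor diagonal = √(17.3² + 13²) = √468.2900 ≈ 21.6400 mm.
α = 2·arctan(21.640 / (2 × 27.477)) = 2·arctan(0.39378) ≈ 42.9875°.

43.0°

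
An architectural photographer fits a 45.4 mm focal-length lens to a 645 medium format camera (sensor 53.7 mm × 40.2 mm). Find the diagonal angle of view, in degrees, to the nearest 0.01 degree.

72.91°

Sensor diagonal = √(53.7² + 40.2²) = √4499.7300 ≈ 67.0800 mm.
Angle of view α = 2·arctan(d/2f) with d = 67.0800 mm and f = 45.4 mm.
d/2f = 0.73877; arctan(0.73877) ≈ 36.4558°, so α ≈ 72.9115°.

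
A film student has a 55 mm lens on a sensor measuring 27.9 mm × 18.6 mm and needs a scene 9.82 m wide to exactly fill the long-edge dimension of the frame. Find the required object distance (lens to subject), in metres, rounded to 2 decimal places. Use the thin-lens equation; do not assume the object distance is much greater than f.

19.41 m

W: 9.82 m = 9820 mm.
Magnification m = w/W = dᵢ/dₒ; combined with 1/f = 1/dₒ + 1/dᵢ this gives dₒ = f·(1 + W/w).
dₒ = 55 mm × (1 + 9820/27.9) = 55 × 352.9713 ≈ 19413.423 mm = 19.4134 m.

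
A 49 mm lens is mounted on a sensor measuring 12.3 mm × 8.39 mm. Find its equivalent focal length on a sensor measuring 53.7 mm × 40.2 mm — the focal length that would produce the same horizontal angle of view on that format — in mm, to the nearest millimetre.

Equal angle of view means equal width/f ratio, so f₂ = f₁ · (width₂/width₁) = 49 × 53.7/12.3.
f₂ = 49 × 4.36585 ≈ 213.927 mm.

214 mm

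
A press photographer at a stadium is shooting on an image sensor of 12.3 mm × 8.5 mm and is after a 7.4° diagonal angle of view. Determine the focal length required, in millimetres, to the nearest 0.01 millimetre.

Sensor diagonal = √(12.3² + 8.5²) = √223.5400 ≈ 14.9513 mm.
From α = 2·arctan(d/2f) we get f = d / (2·tan(α/2)).
With d = 14.9513 mm and α/2 = 3.7°, tan(α/2) ≈ 0.06467, so f ≈ 14.9513 / 0.12933 ≈ 115.6017 mm.

115.60 mm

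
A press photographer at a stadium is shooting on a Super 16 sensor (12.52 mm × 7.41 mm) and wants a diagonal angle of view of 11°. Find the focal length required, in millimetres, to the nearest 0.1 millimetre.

Sensor diagonal = √(12.52² + 7.41²) = √211.6585 ≈ 14.5485 mm.
From α = 2·arctan(d/2f) we get f = d / (2·tan(α/2)).
With d = 14.5485 mm and α/2 = 5.5°, tan(α/2) ≈ 0.09629, so f ≈ 14.5485 / 0.19258 ≈ 75.5459 mm.

75.5 mm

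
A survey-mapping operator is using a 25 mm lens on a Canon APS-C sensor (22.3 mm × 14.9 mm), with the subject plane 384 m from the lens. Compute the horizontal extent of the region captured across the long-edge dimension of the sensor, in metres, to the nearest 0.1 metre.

342.5 m

dₒ: 384 m = 384000 mm.
Similar triangles through the lens centre give W/dₒ = w/dᵢ; with 1/f = 1/dₒ + 1/dᵢ this gives W = w·(dₒ − f)/f.
W = 22.3 mm × (384000 − 25) / 25 = 22.3 × 15359.0000 ≈ 342505.700 mm = 342.506 m.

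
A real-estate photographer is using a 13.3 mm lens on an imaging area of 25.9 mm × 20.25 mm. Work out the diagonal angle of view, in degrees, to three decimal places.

102.048°

Sensor diagonal = √(25.9² + 20.25²) = √1080.8725 ≈ 32.8766 mm.
Angle of view α = 2·arctan(d/2f) with d = 32.8766 mm and f = 13.3 mm.
d/2f = 1.23596; arctan(1.23596) ≈ 51.0242°, so α ≈ 102.0484°.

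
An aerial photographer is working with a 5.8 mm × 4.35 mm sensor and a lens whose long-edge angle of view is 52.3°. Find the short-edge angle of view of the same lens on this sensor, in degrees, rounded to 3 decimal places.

From the long-edge AOV: f = 5.8 / (2·tan(26.15°)) = 5.8 / 0.98196 ≈ 5.9066 mm.
Short-edge AOV = 2·arctan(4.35 / (2 × 5.9066)) = 2·arctan(0.36823) ≈ 40.4308°.

40.431°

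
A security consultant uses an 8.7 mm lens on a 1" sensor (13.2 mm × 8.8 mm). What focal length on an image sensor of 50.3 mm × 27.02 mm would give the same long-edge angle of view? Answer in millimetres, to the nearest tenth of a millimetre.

33.2 mm

Equal angle of view means equal width/f ratio, so f₂ = f₁ · (width₂/width₁) = 8.7 × 50.3/13.2.
f₂ = 8.7 × 3.81061 ≈ 33.152 mm.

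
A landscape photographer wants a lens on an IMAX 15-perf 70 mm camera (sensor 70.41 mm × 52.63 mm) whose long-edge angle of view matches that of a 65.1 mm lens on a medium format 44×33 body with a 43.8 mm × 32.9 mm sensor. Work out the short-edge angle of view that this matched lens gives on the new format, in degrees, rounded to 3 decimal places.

28.229°

Equal long-edge AOV ⇒ f₂ = f₁ · 70.41/43.8 = 65.1 × 1.60753 ≈ 104.6505 mm.
Short-edge AOV on the new format = 2·arctan(52.63 / (2 × 104.6505)) = 2·arctan(0.25146) ≈ 28.2295°.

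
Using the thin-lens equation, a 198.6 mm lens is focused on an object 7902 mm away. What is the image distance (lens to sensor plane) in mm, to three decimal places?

1/dᵢ = 1/f − 1/dₒ = 1/198.6 − 1/7902 = 0.0049087 mm⁻¹.
dᵢ = 1/0.0049087 ≈ 203.7201 mm.

203.720 mm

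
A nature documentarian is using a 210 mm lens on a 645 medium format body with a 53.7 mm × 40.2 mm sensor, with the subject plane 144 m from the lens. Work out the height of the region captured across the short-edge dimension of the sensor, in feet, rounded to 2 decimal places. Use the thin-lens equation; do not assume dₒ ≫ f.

90.31 ft

dₒ: 144 m = 144000 mm.
Similar triangles through the lens centre give W/dₒ = h/dᵢ; with 1/f = 1/dₒ + 1/dᵢ this gives W = h·(dₒ − f)/f.
W = 40.2 mm × (144000 − 210) / 210 = 40.2 × 684.7143 ≈ 27525.514 mm = 27525.514/304.8 ft = 90.3068 ft.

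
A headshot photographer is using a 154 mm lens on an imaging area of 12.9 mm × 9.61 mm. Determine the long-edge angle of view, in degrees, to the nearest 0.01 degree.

Angle of view α = 2·arctan(w/2f) with w = 12.9 mm and f = 154 mm.
w/2f = 0.04188; arctan(0.04188) ≈ 2.3983°, so α ≈ 4.7966°.

4.80°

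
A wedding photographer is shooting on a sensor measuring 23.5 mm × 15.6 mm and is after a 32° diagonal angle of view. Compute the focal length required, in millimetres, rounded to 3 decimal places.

49.184 mm

Sensor diagonal = √(23.5² + 15.6²) = √795.6100 ≈ 28.2066 mm.
From α = 2·arctan(d/2f) we get f = d / (2·tan(α/2)).
With d = 28.2066 mm and α/2 = 16°, tan(α/2) ≈ 0.28675, so f ≈ 28.2066 / 0.57349 ≈ 49.1840 mm.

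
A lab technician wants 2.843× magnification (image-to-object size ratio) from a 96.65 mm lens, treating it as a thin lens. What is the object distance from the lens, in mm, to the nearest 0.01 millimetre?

130.65 mm

With m = dᵢ/dₒ and 1/f = 1/dₒ + 1/dᵢ, substituting dᵢ = m·dₒ gives 1/f = (1 + 1/m)/dₒ, hence dₒ = f·(1 + 1/m).
dₒ = 96.65 × (1 + 1/2.843) = 96.65 × 1.35174 ≈ 130.646 mm.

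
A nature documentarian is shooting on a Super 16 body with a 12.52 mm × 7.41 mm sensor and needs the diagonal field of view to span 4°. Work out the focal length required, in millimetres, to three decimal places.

208.307 mm

Sensor diagonal = √(12.52² + 7.41²) = √211.6585 ≈ 14.5485 mm.
From α = 2·arctan(d/2f) we get f = d / (2·tan(α/2)).
With d = 14.5485 mm and α/2 = 2°, tan(α/2) ≈ 0.03492, so f ≈ 14.5485 / 0.06984 ≈ 208.3071 mm.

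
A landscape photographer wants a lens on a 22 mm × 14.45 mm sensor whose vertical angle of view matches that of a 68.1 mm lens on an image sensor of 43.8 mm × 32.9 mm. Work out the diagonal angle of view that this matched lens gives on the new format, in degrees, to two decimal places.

47.50°

Equal vertical AOV ⇒ f₂ = f₁ · 14.45/32.9 = 68.1 × 0.43921 ≈ 29.9102 mm.
Sensor diagonal = √(22² + 14.45²) = √692.8025 ≈ 26.3211 mm.
Diagonal AOV on the new format = 2·arctan(26.3211 / (2 × 29.9102)) = 2·arctan(0.44000) ≈ 47.4993°.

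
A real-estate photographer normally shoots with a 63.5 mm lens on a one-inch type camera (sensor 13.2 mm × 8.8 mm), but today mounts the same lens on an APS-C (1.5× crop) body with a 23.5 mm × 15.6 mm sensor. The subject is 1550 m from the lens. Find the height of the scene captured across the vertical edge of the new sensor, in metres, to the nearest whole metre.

The focal length stays 63.5 mm; the relevant sensor dimension is now h = 15.6 mm. Object distance dₒ = 1550 m = 1.55e+06 mm.
Thin-lens field height W = h·(dₒ − f)/f = 15.6 × (1.55e+06 − 63.5)/63.5 ≈ 380771.802 mm = 380.772 m.

381 m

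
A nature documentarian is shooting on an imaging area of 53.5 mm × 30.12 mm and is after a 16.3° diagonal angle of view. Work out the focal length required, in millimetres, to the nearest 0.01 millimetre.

214.35 mm

Sensor diagonal = √(53.5² + 30.12²) = √3769.4644 ≈ 61.3960 mm.
From α = 2·arctan(d/2f) we get f = d / (2·tan(α/2)).
With d = 61.3960 mm and α/2 = 8.15°, tan(α/2) ≈ 0.14321, so f ≈ 61.3960 / 0.28642 ≈ 214.3541 mm.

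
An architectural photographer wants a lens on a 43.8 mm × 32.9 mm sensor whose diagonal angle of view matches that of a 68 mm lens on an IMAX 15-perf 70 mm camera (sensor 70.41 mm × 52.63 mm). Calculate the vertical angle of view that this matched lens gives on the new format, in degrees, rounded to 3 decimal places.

42.432°

Sensor diagonal = √(70.41² + 52.63²) = √7727.4850 ≈ 87.9061 mm.
Sensor diagonal = √(43.8² + 32.9²) = √3000.8500 ≈ 54.7800 mm.
Equal diagonal AOV ⇒ f₂ = f₁ · 54.7800/87.9061 = 68 × 0.62317 ≈ 42.3752 mm.
Vertical AOV on the new format = 2·arctan(32.9 / (2 × 42.3752)) = 2·arctan(0.38820) ≈ 42.4323°.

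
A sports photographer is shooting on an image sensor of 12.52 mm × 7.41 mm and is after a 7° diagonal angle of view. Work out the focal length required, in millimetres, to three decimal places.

Sensor diagonal = √(12.52² + 7.41²) = √211.6585 ≈ 14.5485 mm.
From α = 2·arctan(d/2f) we get f = d / (2·tan(α/2)).
With d = 14.5485 mm and α/2 = 3.5°, tan(α/2) ≈ 0.06116, so f ≈ 14.5485 / 0.12233 ≈ 118.9328 mm.

118.933 mm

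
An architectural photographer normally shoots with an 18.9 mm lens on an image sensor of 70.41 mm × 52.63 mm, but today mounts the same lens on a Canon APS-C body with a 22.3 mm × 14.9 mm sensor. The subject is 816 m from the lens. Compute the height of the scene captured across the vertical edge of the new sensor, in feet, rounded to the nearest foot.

The focal length stays 18.9 mm; the relevant sensor dimension is now h = 14.9 mm. Object distance dₒ = 816 m = 816000 mm.
Thin-lens field height W = h·(dₒ − f)/f = 14.9 × (816000 − 18.9)/18.9 ≈ 643286.687 mm = 643286.687/304.8 ft = 2110.52 ft.

2111 ft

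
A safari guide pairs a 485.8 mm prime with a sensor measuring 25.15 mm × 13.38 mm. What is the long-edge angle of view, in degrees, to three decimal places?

2.966°

Angle of view α = 2·arctan(w/2f) with w = 25.15 mm and f = 485.8 mm.
w/2f = 0.02589; arctan(0.02589) ≈ 1.4828°, so α ≈ 2.9656°.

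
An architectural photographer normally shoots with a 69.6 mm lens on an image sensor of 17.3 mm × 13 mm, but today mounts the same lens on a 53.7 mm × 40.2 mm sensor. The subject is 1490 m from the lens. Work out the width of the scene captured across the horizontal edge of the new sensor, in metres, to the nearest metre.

1150 m

The focal length stays 69.6 mm; the relevant sensor dimension is now w = 53.7 mm. Object distance dₒ = 1490 m = 1.49e+06 mm.
Thin-lens field width W = w·(dₒ − f)/f = 53.7 × (1.49e+06 − 69.6)/69.6 ≈ 1149558.369 mm = 1149.56 m.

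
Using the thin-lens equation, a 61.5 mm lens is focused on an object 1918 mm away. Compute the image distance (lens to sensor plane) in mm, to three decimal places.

63.537 mm

1/dᵢ = 1/f − 1/dₒ = 1/61.5 − 1/1918 = 0.0157388 mm⁻¹.
dᵢ = 1/0.0157388 ≈ 63.5373 mm.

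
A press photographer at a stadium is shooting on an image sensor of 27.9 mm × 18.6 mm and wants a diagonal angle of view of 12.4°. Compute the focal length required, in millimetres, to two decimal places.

Sensor diagonal = √(27.9² + 18.6²) = √1124.3700 ≈ 33.5316 mm.
From α = 2·arctan(d/2f) we get f = d / (2·tan(α/2)).
With d = 33.5316 mm and α/2 = 6.2°, tan(α/2) ≈ 0.10863, so f ≈ 33.5316 / 0.21727 ≈ 154.3319 mm.

154.33 mm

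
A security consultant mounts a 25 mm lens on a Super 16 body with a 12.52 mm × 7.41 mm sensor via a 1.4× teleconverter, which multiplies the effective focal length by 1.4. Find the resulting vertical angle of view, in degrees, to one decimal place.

12.1°

Effective focal length f = 25 × 1.4 = 35 mm.
α = 2·arctan(7.41 / (2 × 35)) = 2·arctan(0.10586) ≈ 12.0853°.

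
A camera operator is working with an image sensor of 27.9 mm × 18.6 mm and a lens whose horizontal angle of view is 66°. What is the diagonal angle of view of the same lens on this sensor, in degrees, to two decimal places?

From the horizontal AOV: f = 27.9 / (2·tan(33°)) = 27.9 / 1.29882 ≈ 21.4811 mm.
Sensor diagonal = √(27.9² + 18.6²) = √1124.3700 ≈ 33.5316 mm.
Diagonal AOV = 2·arctan(33.5316 / (2 × 21.4811)) = 2·arctan(0.78049) ≈ 75.9434°.

75.94°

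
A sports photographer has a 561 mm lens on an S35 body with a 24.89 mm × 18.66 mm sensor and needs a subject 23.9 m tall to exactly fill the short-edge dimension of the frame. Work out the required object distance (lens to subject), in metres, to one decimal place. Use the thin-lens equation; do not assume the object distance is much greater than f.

W: 23.9 m = 23900 mm.
Magnification m = h/W = dᵢ/dₒ; combined with 1/f = 1/dₒ + 1/dᵢ this gives dₒ = f·(1 + W/h).
dₒ = 561 mm × (1 + 23900/18.66) = 561 × 1281.8146 ≈ 719097.977 mm = 719.098 m.

719.1 m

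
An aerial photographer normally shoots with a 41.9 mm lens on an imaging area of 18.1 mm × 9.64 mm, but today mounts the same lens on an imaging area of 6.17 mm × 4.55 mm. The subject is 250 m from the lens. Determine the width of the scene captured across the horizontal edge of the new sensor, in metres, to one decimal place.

36.8 m

The focal length stays 41.9 mm; the relevant sensor dimension is now w = 6.17 mm. Object distance dₒ = 250 m = 250000 mm.
Thin-lens field width W = w·(dₒ − f)/f = 6.17 × (250000 − 41.9)/41.9 ≈ 36807.672 mm = 36.8077 m.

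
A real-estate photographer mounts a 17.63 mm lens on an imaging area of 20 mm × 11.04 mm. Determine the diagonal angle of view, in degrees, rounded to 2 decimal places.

Sensor diagonal = √(20² + 11.04²) = √521.8816 ≈ 22.8447 mm.
Angle of view α = 2·arctan(d/2f) with d = 22.8447 mm and f = 17.63 mm.
d/2f = 0.64789; arctan(0.64789) ≈ 32.9389°, so α ≈ 65.8779°.

65.88°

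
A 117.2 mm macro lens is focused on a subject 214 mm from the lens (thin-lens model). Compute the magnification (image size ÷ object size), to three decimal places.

1.211×

Thin lens: 1/f = 1/dₒ + 1/dᵢ → 1/dᵢ = 1/117.2 − 1/214 = 0.0038595 mm⁻¹, so dᵢ ≈ 259.0992 mm.
Magnification m = dᵢ/dₒ = 259.0992/214 ≈ 1.21074.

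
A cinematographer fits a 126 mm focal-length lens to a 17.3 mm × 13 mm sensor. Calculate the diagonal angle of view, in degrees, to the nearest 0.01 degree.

9.82°

Sensor diagonal = √(17.3² + 13²) = √468.2900 ≈ 21.6400 mm.
Angle of view α = 2·arctan(d/2f) with d = 21.6400 mm and f = 126 mm.
d/2f = 0.08587; arctan(0.08587) ≈ 4.9081°, so α ≈ 9.8162°.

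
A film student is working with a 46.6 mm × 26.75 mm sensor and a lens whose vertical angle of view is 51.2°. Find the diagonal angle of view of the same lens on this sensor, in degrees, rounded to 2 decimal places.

87.80°

From the vertical AOV: f = 26.75 / (2·tan(25.6°)) = 26.75 / 0.95824 ≈ 27.9158 mm.
Sensor diagonal = √(46.6² + 26.75²) = √2887.1225 ≈ 53.7320 mm.
Diagonal AOV = 2·arctan(53.7320 / (2 × 27.9158)) = 2·arctan(0.96239) ≈ 87.8043°.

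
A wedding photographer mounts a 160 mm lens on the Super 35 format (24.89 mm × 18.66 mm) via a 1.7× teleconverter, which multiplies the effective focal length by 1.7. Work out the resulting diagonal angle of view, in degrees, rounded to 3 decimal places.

6.546°

Effective focal length f = 160 × 1.7 = 272 mm.
Sensor diagonal = √(24.89² + 18.66²) = √967.7077 ≈ 31.1080 mm.
α = 2·arctan(31.108 / (2 × 272)) = 2·arctan(0.05718) ≈ 6.5457°.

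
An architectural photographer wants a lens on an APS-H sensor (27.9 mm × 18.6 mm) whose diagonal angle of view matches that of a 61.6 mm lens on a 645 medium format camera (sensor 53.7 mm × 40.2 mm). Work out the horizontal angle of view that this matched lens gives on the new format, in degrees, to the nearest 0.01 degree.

48.74°

Sensor diagonal = √(53.7² + 40.2²) = √4499.7300 ≈ 67.0800 mm.
Sensor diagonal = √(27.9² + 18.6²) = √1124.3700 ≈ 33.5316 mm.
Equal diagonal AOV ⇒ f₂ = f₁ · 33.5316/67.0800 = 61.6 × 0.49987 ≈ 30.7923 mm.
Horizontal AOV on the new format = 2·arctan(27.9 / (2 × 30.7923)) = 2·arctan(0.45304) ≈ 48.7444°.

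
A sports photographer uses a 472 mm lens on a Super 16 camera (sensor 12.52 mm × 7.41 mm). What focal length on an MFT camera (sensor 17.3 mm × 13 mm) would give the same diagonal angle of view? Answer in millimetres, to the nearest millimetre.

702 mm

Sensor diagonal = √(12.52² + 7.41²) = √211.6585 ≈ 14.5485 mm.
Sensor diagonal = √(17.3² + 13²) = √468.2900 ≈ 21.6400 mm.
Equal angle of view means equal diagonal/f ratio, so f₂ = f₁ · (diagonal₂/diagonal₁) = 472 × 21.6400/14.5485.
f₂ = 472 × 1.48744 ≈ 702.072 mm.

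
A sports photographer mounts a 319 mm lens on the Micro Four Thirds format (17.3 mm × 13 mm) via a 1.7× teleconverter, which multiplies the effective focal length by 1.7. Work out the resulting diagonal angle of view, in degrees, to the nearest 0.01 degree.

2.29°

Effective focal length f = 319 × 1.7 = 542.3 mm.
Sensor diagonal = √(17.3² + 13²) = √468.2900 ≈ 21.6400 mm.
α = 2·arctan(21.640 / (2 × 542.3)) = 2·arctan(0.01995) ≈ 2.2860°.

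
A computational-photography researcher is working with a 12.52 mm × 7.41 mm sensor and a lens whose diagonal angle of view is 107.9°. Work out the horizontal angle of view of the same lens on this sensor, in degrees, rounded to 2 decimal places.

99.55°

Sensor diagonal = √(12.52² + 7.41²) = √211.6585 ≈ 14.5485 mm.
From the diagonal AOV: f = 14.5485 / (2·tan(53.95°)) = 14.5485 / 2.74772 ≈ 5.2948 mm.
Horizontal AOV = 2·arctan(12.52 / (2 × 5.2948)) = 2·arctan(1.18230) ≈ 99.5504°.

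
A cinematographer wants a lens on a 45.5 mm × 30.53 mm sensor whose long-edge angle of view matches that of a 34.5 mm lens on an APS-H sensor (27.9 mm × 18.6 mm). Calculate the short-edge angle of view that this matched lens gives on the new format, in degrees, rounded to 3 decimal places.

30.359°

Equal long-edge AOV ⇒ f₂ = f₁ · 45.5/27.9 = 34.5 × 1.63082 ≈ 56.2634 mm.
Short-edge AOV on the new format = 2·arctan(30.53 / (2 × 56.2634)) = 2·arctan(0.27131) ≈ 30.3593°.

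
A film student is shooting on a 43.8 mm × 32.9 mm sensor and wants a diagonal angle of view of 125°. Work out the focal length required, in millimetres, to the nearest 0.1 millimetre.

Sensor diagonal = √(43.8² + 32.9²) = √3000.8500 ≈ 54.7800 mm.
From α = 2·arctan(d/2f) we get f = d / (2·tan(α/2)).
With d = 54.7800 mm and α/2 = 62.5°, tan(α/2) ≈ 1.92098, so f ≈ 54.7800 / 3.84196 ≈ 14.2583 mm.

14.3 mm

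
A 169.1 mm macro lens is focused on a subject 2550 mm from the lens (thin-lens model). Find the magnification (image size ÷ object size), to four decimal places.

0.0710×

Thin lens: 1/f = 1/dₒ + 1/dᵢ → 1/dᵢ = 1/169.1 − 1/2550 = 0.0055215 mm⁻¹, so dᵢ ≈ 181.1101 mm.
Magnification m = dᵢ/dₒ = 181.1101/2550 ≈ 0.07102.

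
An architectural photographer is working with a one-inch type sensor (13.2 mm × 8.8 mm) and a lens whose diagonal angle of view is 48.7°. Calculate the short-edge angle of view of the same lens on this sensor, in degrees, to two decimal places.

28.18°

Sensor diagonal = √(13.2² + 8.8²) = √251.6800 ≈ 15.8644 mm.
From the diagonal AOV: f = 15.8644 / (2·tan(24.35°)) = 15.8644 / 0.90514 ≈ 17.5271 mm.
Short-edge AOV = 2·arctan(8.8 / (2 × 17.5271)) = 2·arctan(0.25104) ≈ 28.1846°.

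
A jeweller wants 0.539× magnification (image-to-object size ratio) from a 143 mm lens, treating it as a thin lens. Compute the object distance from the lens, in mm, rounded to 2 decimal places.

408.31 mm

With m = dᵢ/dₒ and 1/f = 1/dₒ + 1/dᵢ, substituting dᵢ = m·dₒ gives 1/f = (1 + 1/m)/dₒ, hence dₒ = f·(1 + 1/m).
dₒ = 143 × (1 + 1/0.539) = 143 × 2.85529 ≈ 408.306 mm.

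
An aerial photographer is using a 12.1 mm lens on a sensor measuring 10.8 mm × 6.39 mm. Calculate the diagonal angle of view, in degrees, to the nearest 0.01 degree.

54.82°

Sensor diagonal = √(10.8² + 6.39²) = √157.4721 ≈ 12.5488 mm.
Angle of view α = 2·arctan(d/2f) with d = 12.5488 mm and f = 12.1 mm.
d/2f = 0.51854; arctan(0.51854) ≈ 27.4088°, so α ≈ 54.8175°.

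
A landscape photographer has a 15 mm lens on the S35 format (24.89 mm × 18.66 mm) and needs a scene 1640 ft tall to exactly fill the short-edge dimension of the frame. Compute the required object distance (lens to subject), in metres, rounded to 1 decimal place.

W: 1640 ft × 304.8 mm/ft = 499871.98 mm.
Magnification m = h/W = dᵢ/dₒ; combined with 1/f = 1/dₒ + 1/dᵢ this gives dₒ = f·(1 + W/h).
dₒ = 15 mm × (1 + 499872/18.66) = 15 × 26789.4236 ≈ 401841.354 mm = 401.841 m.

401.8 m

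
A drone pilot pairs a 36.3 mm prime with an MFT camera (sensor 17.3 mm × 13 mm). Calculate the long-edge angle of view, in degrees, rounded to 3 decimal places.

Angle of view α = 2·arctan(w/2f) with w = 17.3 mm and f = 36.3 mm.
w/2f = 0.23829; arctan(0.23829) ≈ 13.4032°, so α ≈ 26.8063°.

26.806°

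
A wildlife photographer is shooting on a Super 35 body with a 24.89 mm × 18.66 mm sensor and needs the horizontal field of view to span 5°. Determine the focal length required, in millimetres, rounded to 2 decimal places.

285.04 mm

From α = 2·arctan(w/2f) we get f = w / (2·tan(α/2)).
With w = 24.89 mm and α/2 = 2.5°, tan(α/2) ≈ 0.04366, so f ≈ 24.89 / 0.08732 ≈ 285.0374 mm.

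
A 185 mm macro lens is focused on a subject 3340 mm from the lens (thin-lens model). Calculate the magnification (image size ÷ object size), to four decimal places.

0.0586×

Thin lens: 1/f = 1/dₒ + 1/dᵢ → 1/dᵢ = 1/185 − 1/3340 = 0.0051060 mm⁻¹, so dᵢ ≈ 195.8479 mm.
Magnification m = dᵢ/dₒ = 195.8479/3340 ≈ 0.05864.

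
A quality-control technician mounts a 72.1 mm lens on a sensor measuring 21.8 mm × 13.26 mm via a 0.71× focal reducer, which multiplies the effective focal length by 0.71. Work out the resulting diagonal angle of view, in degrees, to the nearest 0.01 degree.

Effective focal length f = 72.1 × 0.71 = 51.191 mm.
Sensor diagonal = √(21.8² + 13.26²) = √651.0676 ≈ 25.5160 mm.
α = 2·arctan(25.516 / (2 × 51.191)) = 2·arctan(0.24922) ≈ 27.9888°.

27.99°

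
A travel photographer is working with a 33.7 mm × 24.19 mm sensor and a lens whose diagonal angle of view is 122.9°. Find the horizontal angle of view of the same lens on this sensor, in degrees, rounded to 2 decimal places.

112.38°

Sensor diagonal = √(33.7² + 24.19²) = √1720.8461 ≈ 41.4831 mm.
From the diagonal AOV: f = 41.4831 / (2·tan(61.45°)) = 41.4831 / 3.67589 ≈ 11.2852 mm.
Horizontal AOV = 2·arctan(33.7 / (2 × 11.2852)) = 2·arctan(1.49311) ≈ 112.3761°.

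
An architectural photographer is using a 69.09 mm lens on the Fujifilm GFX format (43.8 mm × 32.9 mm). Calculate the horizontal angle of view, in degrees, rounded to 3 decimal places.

35.175°

Angle of view α = 2·arctan(w/2f) with w = 43.8 mm and f = 69.09 mm.
w/2f = 0.31698; arctan(0.31698) ≈ 17.5875°, so α ≈ 35.1749°.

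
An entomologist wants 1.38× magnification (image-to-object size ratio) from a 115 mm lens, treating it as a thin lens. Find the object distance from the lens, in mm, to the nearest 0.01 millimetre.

With m = dᵢ/dₒ and 1/f = 1/dₒ + 1/dᵢ, substituting dᵢ = m·dₒ gives 1/f = (1 + 1/m)/dₒ, hence dₒ = f·(1 + 1/m).
dₒ = 115 × (1 + 1/1.38) = 115 × 1.72464 ≈ 198.333 mm.

198.33 mm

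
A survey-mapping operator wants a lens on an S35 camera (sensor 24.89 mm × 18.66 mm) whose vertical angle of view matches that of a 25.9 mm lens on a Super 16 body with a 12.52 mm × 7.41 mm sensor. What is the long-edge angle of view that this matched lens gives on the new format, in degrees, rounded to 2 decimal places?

21.61°

Equal vertical AOV ⇒ f₂ = f₁ · 18.66/7.41 = 25.9 × 2.51822 ≈ 65.2219 mm.
Long-edge AOV on the new format = 2·arctan(24.89 / (2 × 65.2219)) = 2·arctan(0.19081) ≈ 21.6055°.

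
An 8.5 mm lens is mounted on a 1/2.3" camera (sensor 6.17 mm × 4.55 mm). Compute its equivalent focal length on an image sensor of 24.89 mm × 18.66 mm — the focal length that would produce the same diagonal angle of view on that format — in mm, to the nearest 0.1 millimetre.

Sensor diagonal = √(6.17² + 4.55²) = √58.7714 ≈ 7.6663 mm.
Sensor diagonal = √(24.89² + 18.66²) = √967.7077 ≈ 31.1080 mm.
Equal angle of view means equal diagonal/f ratio, so f₂ = f₁ · (diagonal₂/diagonal₁) = 8.5 × 31.1080/7.6663.
f₂ = 8.5 × 4.05779 ≈ 34.491 mm.

34.5 mm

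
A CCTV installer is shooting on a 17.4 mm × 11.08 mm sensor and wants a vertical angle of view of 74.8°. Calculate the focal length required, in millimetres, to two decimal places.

From α = 2·arctan(h/2f) we get f = h / (2·tan(α/2)).
With h = 11.08 mm and α/2 = 37.4°, tan(α/2) ≈ 0.76456, so f ≈ 11.08 / 1.52912 ≈ 7.2460 mm.

7.25 mm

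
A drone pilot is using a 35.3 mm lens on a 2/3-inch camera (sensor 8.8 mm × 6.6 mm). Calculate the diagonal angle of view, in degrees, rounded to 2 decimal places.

Sensor diagonal = √(8.8² + 6.6²) = √121.0000 ≈ 11.0000 mm.
Angle of view α = 2·arctan(d/2f) with d = 11.0000 mm and f = 35.3 mm.
d/2f = 0.15581; arctan(0.15581) ≈ 8.8559°, so α ≈ 17.7118°.

17.71°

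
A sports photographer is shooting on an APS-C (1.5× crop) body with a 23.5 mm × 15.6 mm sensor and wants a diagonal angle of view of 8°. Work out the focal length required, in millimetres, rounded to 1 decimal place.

Sensor diagonal = √(23.5² + 15.6²) = √795.6100 ≈ 28.2066 mm.
From α = 2·arctan(d/2f) we get f = d / (2·tan(α/2)).
With d = 28.2066 mm and α/2 = 4°, tan(α/2) ≈ 0.06993, so f ≈ 28.2066 / 0.13985 ≈ 201.6863 mm.

201.7 mm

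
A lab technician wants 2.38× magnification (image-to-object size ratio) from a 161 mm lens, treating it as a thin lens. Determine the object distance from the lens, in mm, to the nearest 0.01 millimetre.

228.65 mm

With m = dᵢ/dₒ and 1/f = 1/dₒ + 1/dᵢ, substituting dᵢ = m·dₒ gives 1/f = (1 + 1/m)/dₒ, hence dₒ = f·(1 + 1/m).
dₒ = 161 × (1 + 1/2.38) = 161 × 1.42017 ≈ 228.647 mm.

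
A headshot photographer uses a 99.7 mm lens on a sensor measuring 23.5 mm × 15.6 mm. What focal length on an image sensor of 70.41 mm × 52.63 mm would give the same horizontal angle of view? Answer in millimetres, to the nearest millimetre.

Equal angle of view means equal width/f ratio, so f₂ = f₁ · (width₂/width₁) = 99.7 × 70.41/23.5.
f₂ = 99.7 × 2.99617 ≈ 298.718 mm.

299 mm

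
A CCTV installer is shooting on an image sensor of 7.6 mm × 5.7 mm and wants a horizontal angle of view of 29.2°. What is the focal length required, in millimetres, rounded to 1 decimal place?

14.6 mm

From α = 2·arctan(w/2f) we get f = w / (2·tan(α/2)).
With w = 7.6 mm and α/2 = 14.6°, tan(α/2) ≈ 0.26048, so f ≈ 7.6 / 0.52096 ≈ 14.5884 mm.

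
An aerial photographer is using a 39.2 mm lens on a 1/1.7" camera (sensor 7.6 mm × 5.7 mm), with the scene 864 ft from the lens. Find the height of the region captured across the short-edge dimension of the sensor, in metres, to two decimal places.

dₒ: 864 ft × 304.8 mm/ft = 263347.19 mm.
Similar triangles through the lens centre give W/dₒ = h/dᵢ; with 1/f = 1/dₒ + 1/dᵢ this gives W = h·(dₒ − f)/f.
W = 5.7 mm × (263347 − 39.2) / 39.2 = 5.7 × 6717.0406 ≈ 38287.131 mm = 38.2871 m.

38.29 m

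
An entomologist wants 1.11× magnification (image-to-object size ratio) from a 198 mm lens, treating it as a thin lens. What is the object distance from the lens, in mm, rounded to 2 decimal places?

With m = dᵢ/dₒ and 1/f = 1/dₒ + 1/dᵢ, substituting dᵢ = m·dₒ gives 1/f = (1 + 1/m)/dₒ, hence dₒ = f·(1 + 1/m).
dₒ = 198 × (1 + 1/1.11) = 198 × 1.90090 ≈ 376.378 mm.

376.38 mm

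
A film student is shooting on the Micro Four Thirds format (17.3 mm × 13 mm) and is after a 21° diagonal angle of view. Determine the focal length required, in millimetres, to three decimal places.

58.380 mm

Sensor diagonal = √(17.3² + 13²) = √468.2900 ≈ 21.6400 mm.
From α = 2·arctan(d/2f) we get f = d / (2·tan(α/2)).
With d = 21.6400 mm and α/2 = 10.5°, tan(α/2) ≈ 0.18534, so f ≈ 21.6400 / 0.37068 ≈ 58.3795 mm.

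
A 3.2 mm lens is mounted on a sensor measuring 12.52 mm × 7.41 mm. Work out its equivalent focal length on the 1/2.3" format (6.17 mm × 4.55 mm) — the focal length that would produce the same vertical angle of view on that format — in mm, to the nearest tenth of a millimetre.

Equal angle of view means equal height/f ratio, so f₂ = f₁ · (height₂/height₁) = 3.2 × 4.55/7.41.
f₂ = 3.2 × 0.61404 ≈ 1.965 mm.

2.0 mm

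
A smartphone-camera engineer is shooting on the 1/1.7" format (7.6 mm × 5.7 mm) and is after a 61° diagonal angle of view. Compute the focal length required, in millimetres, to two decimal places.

Sensor diagonal = √(7.6² + 5.7²) = √90.2500 ≈ 9.5000 mm.
From α = 2·arctan(d/2f) we get f = d / (2·tan(α/2)).
With d = 9.5000 mm and α/2 = 30.5°, tan(α/2) ≈ 0.58905, so f ≈ 9.5000 / 1.17809 ≈ 8.0639 mm.

8.06 mm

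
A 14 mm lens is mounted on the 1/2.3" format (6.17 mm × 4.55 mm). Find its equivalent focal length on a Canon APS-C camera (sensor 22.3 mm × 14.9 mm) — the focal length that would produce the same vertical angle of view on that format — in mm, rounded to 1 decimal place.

45.8 mm

Equal angle of view means equal height/f ratio, so f₂ = f₁ · (height₂/height₁) = 14 × 14.9/4.55.
f₂ = 14 × 3.27473 ≈ 45.846 mm.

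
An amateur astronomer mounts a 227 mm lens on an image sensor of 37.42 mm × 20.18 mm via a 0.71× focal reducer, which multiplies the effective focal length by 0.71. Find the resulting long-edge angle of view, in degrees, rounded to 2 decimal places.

Effective focal length f = 227 × 0.71 = 161.17 mm.
α = 2·arctan(37.42 / (2 × 161.17)) = 2·arctan(0.11609) ≈ 13.2435°.

13.24°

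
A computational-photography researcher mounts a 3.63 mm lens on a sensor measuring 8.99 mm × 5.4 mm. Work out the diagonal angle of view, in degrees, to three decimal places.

110.612°

Sensor diagonal = √(8.99² + 5.4²) = √109.9801 ≈ 10.4871 mm.
Angle of view α = 2·arctan(d/2f) with d = 10.4871 mm and f = 3.63 mm.
d/2f = 1.44451; arctan(1.44451) ≈ 55.3061°, so α ≈ 110.6121°.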